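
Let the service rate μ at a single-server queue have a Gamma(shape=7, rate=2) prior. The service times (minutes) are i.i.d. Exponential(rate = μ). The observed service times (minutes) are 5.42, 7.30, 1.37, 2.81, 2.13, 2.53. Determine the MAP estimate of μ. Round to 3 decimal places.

μ̂_MAP = 0.509

The Exponential(rate=μ) likelihood is ∝ μ^n e^(−μΣtᵢ). Here n = 6 and Σtᵢ = 5.42 + 7.30 + 1.37 + 2.81 + 2.13 + 2.53 = 21.56.
Posterior ∝ μ^6e^(−2μ) · μ^6e^(−21.56μ) = μ^12e^(−23.56μ), i.e. Gamma(13, 23.56).
Mode = (a−1)/b = 12/23.56 ≈ 0.509.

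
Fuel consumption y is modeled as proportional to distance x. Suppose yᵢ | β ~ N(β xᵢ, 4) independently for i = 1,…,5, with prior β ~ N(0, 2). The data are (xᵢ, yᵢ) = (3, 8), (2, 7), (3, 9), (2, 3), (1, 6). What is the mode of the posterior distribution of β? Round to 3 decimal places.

β̂_MAP = 2.655

log p(β | y) = −Σ(yᵢ − βxᵢ)²/(2·4) − β²/(2·2) + const.
Setting the derivative to zero: Σxᵢ(yᵢ − βxᵢ)/4 − β/2 = 0, so β = Σxᵢyᵢ / (Σxᵢ² + σ²/τ²).
Σxᵢyᵢ = 3·8 + 2·7 + 3·9 + 2·3 + 1·6 = 77; Σxᵢ² = 27; σ²/τ² = 2.
β̂_MAP = 77 / (27 + 2) = 77/29 ≈ 2.655.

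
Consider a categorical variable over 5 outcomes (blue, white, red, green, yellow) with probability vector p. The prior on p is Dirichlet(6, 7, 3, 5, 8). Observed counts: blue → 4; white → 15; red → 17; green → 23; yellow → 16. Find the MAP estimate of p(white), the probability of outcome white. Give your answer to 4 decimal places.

MAP estimate of p(white) = 0.2121

The posterior is Dirichlet(αᵢ + nᵢ) = Dirichlet(10, 22, 20, 28, 24).
For a Dirichlet(a₁,…,a_K) with all aᵢ > 1, the mode has j-th component (aⱼ − 1)/(Σaᵢ − K).
Here Σaᵢ = 104 and K = 5, so p(white) = (22 − 1)/(104 − 5) = 21/99 ≈ 0.2121.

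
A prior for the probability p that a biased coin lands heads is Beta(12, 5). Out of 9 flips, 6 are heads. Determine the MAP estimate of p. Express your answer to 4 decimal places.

p̂_MAP = 0.7083

Prior: Beta(12, 5).
Data: 6 successes in 9 trials. The binomial likelihood contributes p^6(1−p)^3, so the posterior is Beta(12+6, 5+3) = Beta(18, 8).
For Beta(a, b) with a, b > 1 the mode is (a−1)/(a+b−2) = 17/24 ≈ 0.7083.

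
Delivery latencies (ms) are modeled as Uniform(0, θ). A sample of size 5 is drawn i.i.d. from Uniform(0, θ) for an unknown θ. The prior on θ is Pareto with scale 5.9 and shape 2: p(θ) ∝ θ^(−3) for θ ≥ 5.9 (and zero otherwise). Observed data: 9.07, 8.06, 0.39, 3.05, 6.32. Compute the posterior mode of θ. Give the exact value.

θ̂_MAP = 9.07

The Uniform(0, θ) likelihood is θ^(−n) for θ ≥ max(xᵢ), zero otherwise. Here max(xᵢ) = 9.07.
Posterior ∝ θ^(−3) · θ^(−5) = θ^(−8) on θ ≥ max(5.9, 9.07) = 9.07.
This density is strictly decreasing in θ, so the posterior mode lies at the lower boundary of the support.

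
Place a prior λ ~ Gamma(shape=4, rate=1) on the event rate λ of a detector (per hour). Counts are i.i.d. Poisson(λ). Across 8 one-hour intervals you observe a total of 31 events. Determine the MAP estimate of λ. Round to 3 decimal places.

λ̂_MAP = 3.778

Σxᵢ = 31, n = 8.
Posterior ∝ λ^3e^(−1λ) · λ^31e^(−8λ) = λ^34e^(−9λ), i.e. Gamma(shape=35, rate=9).
The mode of a Gamma(a, b) with a ≥ 1 (shape–rate) is (a−1)/b = 34/9 ≈ 3.778.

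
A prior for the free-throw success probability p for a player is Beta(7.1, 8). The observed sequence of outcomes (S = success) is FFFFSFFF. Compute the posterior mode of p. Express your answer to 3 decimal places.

p̂_MAP = 0.336

Prior: Beta(7.1, 8).
Data: 1 success in 8 trials (from the sequence). The binomial likelihood contributes p(1−p)^7, so the posterior is Beta(7.1+1, 8+7) = Beta(8.1, 15).
For Beta(a, b) with a, b > 1 the mode is (a−1)/(a+b−2) = 7.1/21.1 ≈ 0.336.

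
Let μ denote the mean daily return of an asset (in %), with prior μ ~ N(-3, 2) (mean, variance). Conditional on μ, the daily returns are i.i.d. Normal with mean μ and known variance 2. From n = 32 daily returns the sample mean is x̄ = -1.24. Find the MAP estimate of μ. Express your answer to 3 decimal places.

μ̂_MAP = -1.293

n = 32, x̄ = -1.24.
For a Normal prior and Normal likelihood with known variance, the posterior is Normal; its mode equals its mean, the precision-weighted average.
Prior precision 1/σ₀² = 1/2 = 0.5; data precision n/σ² = 32/2 = 16.
μ̂ = (0.5·(-3) + 16·(-1.24)) / (0.5 + 16) = (-21.34)/16.5 = -97/75 ≈ -1.293.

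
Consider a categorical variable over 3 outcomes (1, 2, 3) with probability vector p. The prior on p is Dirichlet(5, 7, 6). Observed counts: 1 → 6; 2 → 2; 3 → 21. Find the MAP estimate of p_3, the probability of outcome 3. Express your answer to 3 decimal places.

The posterior is Dirichlet(αᵢ + nᵢ) = Dirichlet(11, 9, 27).
For a Dirichlet(a₁,…,a_K) with all aᵢ > 1, the mode has j-th component (aⱼ − 1)/(Σaᵢ − K).
Here Σaᵢ = 47 and K = 3, so p_3 = (27 − 1)/(47 − 3) = 26/44 ≈ 0.591.

MAP estimate: 0.591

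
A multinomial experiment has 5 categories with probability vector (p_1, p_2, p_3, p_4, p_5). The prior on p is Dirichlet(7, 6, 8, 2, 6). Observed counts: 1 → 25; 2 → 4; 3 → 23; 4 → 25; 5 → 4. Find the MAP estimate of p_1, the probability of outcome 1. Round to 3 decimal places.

MAP estimate: 0.295

The posterior is Dirichlet(αᵢ + nᵢ) = Dirichlet(32, 10, 31, 27, 10).
For a Dirichlet(a₁,…,a_K) with all aᵢ > 1, the mode has j-th component (aⱼ − 1)/(Σaᵢ − K).
Here Σaᵢ = 110 and K = 5, so p_1 = (32 − 1)/(110 − 5) = 31/105 ≈ 0.295.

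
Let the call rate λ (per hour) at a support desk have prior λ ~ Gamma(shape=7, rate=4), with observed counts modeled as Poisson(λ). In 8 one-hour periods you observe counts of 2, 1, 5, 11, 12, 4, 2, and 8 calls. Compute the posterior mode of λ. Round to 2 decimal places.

Σxᵢ = 2+1+5+11+12+4+2+8 = 45, with n = 8.
Posterior ∝ λ^6e^(−4λ) · λ^45e^(−8λ) = λ^51e^(−12λ), i.e. Gamma(shape=52, rate=12).
The mode of a Gamma(a, b) with a ≥ 1 (shape–rate) is (a−1)/b = 51/12 ≈ 4.25.

λ̂_MAP = 4.25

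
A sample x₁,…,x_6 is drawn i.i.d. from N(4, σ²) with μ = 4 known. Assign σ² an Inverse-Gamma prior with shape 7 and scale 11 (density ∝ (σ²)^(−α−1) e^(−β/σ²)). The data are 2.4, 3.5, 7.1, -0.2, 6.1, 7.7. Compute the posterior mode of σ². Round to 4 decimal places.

σ̂²_MAP = 3.1891

Sum of squared deviations about the known mean: SS = (2.4−4)² + (3.5−4)² + (7.1−4)² + (-0.2−4)² + (6.1−4)² + (7.7−4)² = 48.16.
The Normal likelihood contributes (σ²)^(−n/2) exp(−SS/(2σ²)), so the posterior is Inverse-Gamma(α + n/2, β + SS/2) = Inverse-Gamma(10, 35.08).
The mode of Inverse-Gamma(a, b) is b/(a+1) = 35.08/11 ≈ 3.1891.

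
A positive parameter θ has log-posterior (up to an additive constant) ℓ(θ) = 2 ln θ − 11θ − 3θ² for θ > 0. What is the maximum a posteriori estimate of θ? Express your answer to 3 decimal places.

θ̂_MAP = 0.167

ℓ'(θ) = 2/θ − 11 − 6θ. Setting this to zero and multiplying by θ: 6θ² + 11θ − 2 = 0.
θ = (−11 + √(11² + 4·6·2)) / (2·6) = (−11 + √169) / 12 = (−11 + 13)/12 = 1/6.
ℓ''(θ) = −2/θ² − 6 < 0, confirming a maximum.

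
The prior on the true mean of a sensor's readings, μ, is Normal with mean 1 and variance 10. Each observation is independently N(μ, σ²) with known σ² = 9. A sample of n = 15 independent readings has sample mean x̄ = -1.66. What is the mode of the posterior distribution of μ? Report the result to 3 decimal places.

n = 15, x̄ = -1.66.
For a Normal prior and Normal likelihood with known variance, the posterior is Normal; its mode equals its mean, the precision-weighted average.
Prior precision 1/σ₀² = 1/10 = 0.1; data precision n/σ² = 15/9 = 5/3.
μ̂ = (0.1·1 + (5/3)·(-1.66)) / (0.1 + 5/3) = (-8/3)/(53/30) = -80/53 ≈ -1.509.

μ̂_MAP = -1.509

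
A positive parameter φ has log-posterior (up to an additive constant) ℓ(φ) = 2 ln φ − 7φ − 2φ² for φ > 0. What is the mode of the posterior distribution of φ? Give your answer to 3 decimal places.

ℓ'(φ) = 2/φ − 7 − 4φ. Setting this to zero and multiplying by φ: 4φ² + 7φ − 2 = 0.
φ = (−7 + √(7² + 4·4·2)) / (2·4) = (−7 + √81) / 8 = (−7 + 9)/8 = 1/4.
ℓ''(φ) = −2/φ² − 4 < 0, confirming a maximum.

φ̂_MAP = 0.250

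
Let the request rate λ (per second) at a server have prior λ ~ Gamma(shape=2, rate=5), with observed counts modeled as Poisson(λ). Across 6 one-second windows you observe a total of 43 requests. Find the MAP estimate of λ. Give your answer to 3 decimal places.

Σxᵢ = 43, n = 6.
Posterior ∝ λe^(−5λ) · λ^43e^(−6λ) = λ^44e^(−11λ), i.e. Gamma(shape=45, rate=11).
The mode of a Gamma(a, b) with a ≥ 1 (shape–rate) is (a−1)/b = 44/11 ≈ 4.000.

λ̂_MAP = 4.000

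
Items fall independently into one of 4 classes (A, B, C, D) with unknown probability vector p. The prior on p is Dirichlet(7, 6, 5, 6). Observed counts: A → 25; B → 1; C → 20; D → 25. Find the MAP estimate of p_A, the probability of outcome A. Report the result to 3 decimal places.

MAP estimate of p_A = 0.341

The posterior is Dirichlet(αᵢ + nᵢ) = Dirichlet(32, 7, 25, 31).
For a Dirichlet(a₁,…,a_K) with all aᵢ > 1, the mode has j-th component (aⱼ − 1)/(Σaᵢ − K).
Here Σaᵢ = 95 and K = 4, so p_A = (32 − 1)/(95 − 4) = 31/91 ≈ 0.341.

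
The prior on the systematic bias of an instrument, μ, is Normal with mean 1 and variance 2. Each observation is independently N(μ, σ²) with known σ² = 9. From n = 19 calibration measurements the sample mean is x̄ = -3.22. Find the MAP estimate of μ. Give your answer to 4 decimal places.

n = 19, x̄ = -3.22.
For a Normal prior and Normal likelihood with known variance, the posterior is Normal; its mode equals its mean, the precision-weighted average.
Prior precision 1/σ₀² = 1/2 = 0.5; data precision n/σ² = 19/9.
μ̂ = (0.5·1 + (19/9)·(-3.22)) / (0.5 + 19/9) = (-1417/225)/(47/18) = -2834/1175 ≈ -2.4119.

μ̂_MAP = -2.4119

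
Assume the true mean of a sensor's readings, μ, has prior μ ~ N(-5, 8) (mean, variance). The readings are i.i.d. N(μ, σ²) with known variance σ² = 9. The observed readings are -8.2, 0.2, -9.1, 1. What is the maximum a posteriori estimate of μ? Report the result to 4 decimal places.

n = 4; x̄ = ((-8.2) + 0.2 + (-9.1) + 1)/4 = -16.1/4 = -4.025.
For a Normal prior and Normal likelihood with known variance, the posterior is Normal; its mode equals its mean, the precision-weighted average.
Prior precision 1/σ₀² = 1/8 = 0.125; data precision n/σ² = 4/9.
μ̂ = (0.125·(-5) + (4/9)·(-4.025)) / (0.125 + 4/9) = (-869/360)/(41/72) = -869/205 ≈ -4.2390.

μ̂_MAP = -4.2390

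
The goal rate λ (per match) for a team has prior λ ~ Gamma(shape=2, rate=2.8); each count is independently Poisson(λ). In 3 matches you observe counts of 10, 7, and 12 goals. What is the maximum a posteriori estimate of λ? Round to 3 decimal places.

Σxᵢ = 10+7+12 = 29, with n = 3.
Posterior ∝ λe^(−2.8λ) · λ^29e^(−3λ) = λ^30e^(−5.8λ), i.e. Gamma(shape=31, rate=5.8).
The mode of a Gamma(a, b) with a ≥ 1 (shape–rate) is (a−1)/b = 30/5.8 ≈ 5.172.

λ̂_MAP = 5.172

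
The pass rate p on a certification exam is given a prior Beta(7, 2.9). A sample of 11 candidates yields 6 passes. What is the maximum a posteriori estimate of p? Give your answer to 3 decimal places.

p̂_MAP = 0.635

Prior: Beta(7, 2.9).
Data: 6 successes in 11 trials. The binomial likelihood contributes p^6(1−p)^5, so the posterior is Beta(7+6, 2.9+5) = Beta(13, 7.9).
For Beta(a, b) with a, b > 1 the mode is (a−1)/(a+b−2) = 12/18.9 ≈ 0.635.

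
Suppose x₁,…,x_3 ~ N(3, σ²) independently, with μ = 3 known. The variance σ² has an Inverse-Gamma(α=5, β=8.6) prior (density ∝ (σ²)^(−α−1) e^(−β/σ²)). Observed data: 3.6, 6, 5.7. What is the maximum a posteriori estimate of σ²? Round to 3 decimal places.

Sum of squared deviations about the known mean: SS = (3.6−3)² + (6−3)² + (5.7−3)² = 16.65.
The Normal likelihood contributes (σ²)^(−n/2) exp(−SS/(2σ²)), so the posterior is Inverse-Gamma(α + n/2, β + SS/2) = Inverse-Gamma(6.5, 16.925).
The mode of Inverse-Gamma(a, b) is b/(a+1) = 16.925/7.5 ≈ 2.257.

σ̂²_MAP = 2.257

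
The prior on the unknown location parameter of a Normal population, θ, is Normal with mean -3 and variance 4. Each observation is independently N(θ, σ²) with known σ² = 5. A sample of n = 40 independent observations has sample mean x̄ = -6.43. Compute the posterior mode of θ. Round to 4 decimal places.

n = 40, x̄ = -6.43.
For a Normal prior and Normal likelihood with known variance, the posterior is Normal; its mode equals its mean, the precision-weighted average.
Prior precision 1/σ₀² = 1/4 = 0.25; data precision n/σ² = 40/5 = 8.
θ̂ = (0.25·(-3) + 8·(-6.43)) / (0.25 + 8) = (-52.19)/8.25 = -5219/825 ≈ -6.3261.

θ̂_MAP = -6.3261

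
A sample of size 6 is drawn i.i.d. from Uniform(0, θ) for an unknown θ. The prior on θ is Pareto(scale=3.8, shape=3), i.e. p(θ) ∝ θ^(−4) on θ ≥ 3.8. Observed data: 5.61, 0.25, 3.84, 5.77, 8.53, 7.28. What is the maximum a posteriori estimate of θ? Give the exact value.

θ̂_MAP = 8.53

The Uniform(0, θ) likelihood is θ^(−n) for θ ≥ max(xᵢ), zero otherwise. Here max(xᵢ) = 8.53.
Posterior ∝ θ^(−4) · θ^(−6) = θ^(−10) on θ ≥ max(3.8, 8.53) = 8.53.
This density is strictly decreasing in θ, so the posterior mode lies at the lower boundary of the support.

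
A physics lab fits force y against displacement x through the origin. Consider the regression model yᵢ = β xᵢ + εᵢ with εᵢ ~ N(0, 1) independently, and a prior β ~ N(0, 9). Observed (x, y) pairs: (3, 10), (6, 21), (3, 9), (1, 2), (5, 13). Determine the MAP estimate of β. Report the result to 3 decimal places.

β̂_MAP = 3.121

log p(β | y) = −Σ(yᵢ − βxᵢ)²/(2·1) − β²/(2·9) + const.
Setting the derivative to zero: Σxᵢ(yᵢ − βxᵢ)/1 − β/9 = 0, so β = Σxᵢyᵢ / (Σxᵢ² + σ²/τ²).
Σxᵢyᵢ = 3·10 + 6·21 + 3·9 + 1·2 + 5·13 = 250; Σxᵢ² = 80; σ²/τ² = 1/9.
β̂_MAP = 250 / (80 + 1/9) = 250/(721/9) = 2250/721 ≈ 3.121.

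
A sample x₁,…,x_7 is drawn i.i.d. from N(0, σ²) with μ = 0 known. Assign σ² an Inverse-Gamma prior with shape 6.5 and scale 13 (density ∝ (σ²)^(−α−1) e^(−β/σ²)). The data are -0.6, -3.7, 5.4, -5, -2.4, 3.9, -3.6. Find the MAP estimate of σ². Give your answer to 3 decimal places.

σ̂²_MAP = 5.825

Sum of squared deviations about the known mean: SS = (-0.6−0)² + (-3.7−0)² + (5.4−0)² + (-5−0)² + (-2.4−0)² + (3.9−0)² + (-3.6−0)² = 102.14.
The Normal likelihood contributes (σ²)^(−n/2) exp(−SS/(2σ²)), so the posterior is Inverse-Gamma(α + n/2, β + SS/2) = Inverse-Gamma(10, 64.07).
The mode of Inverse-Gamma(a, b) is b/(a+1) = 64.07/11 ≈ 5.825.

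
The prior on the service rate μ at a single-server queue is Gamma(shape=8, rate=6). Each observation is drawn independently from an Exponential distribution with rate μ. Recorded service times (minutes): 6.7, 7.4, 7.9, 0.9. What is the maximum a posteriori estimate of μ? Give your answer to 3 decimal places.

The Exponential(rate=μ) likelihood is ∝ μ^n e^(−μΣtᵢ). Here n = 4 and Σtᵢ = 6.7 + 7.4 + 7.9 + 0.9 = 22.9.
Posterior ∝ μ^7e^(−6μ) · μ^4e^(−22.9μ) = μ^11e^(−28.9μ), i.e. Gamma(12, 28.9).
Mode = (a−1)/b = 11/28.9 ≈ 0.381.

μ̂_MAP = 0.381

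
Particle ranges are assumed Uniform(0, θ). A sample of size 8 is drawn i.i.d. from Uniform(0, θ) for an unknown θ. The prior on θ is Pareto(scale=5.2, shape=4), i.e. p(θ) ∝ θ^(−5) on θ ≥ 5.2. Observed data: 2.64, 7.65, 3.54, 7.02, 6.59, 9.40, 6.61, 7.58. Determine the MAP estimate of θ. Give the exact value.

The Uniform(0, θ) likelihood is θ^(−n) for θ ≥ max(xᵢ), zero otherwise. Here max(xᵢ) = 9.40.
Posterior ∝ θ^(−5) · θ^(−8) = θ^(−13) on θ ≥ max(5.2, 9.40) = 9.40.
This density is strictly decreasing in θ, so the posterior mode lies at the lower boundary of the support.

θ̂_MAP = 9.40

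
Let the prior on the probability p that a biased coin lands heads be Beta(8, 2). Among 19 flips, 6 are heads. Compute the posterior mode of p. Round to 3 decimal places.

p̂_MAP = 0.481

Prior: Beta(8, 2).
Data: 6 successes in 19 trials. The binomial likelihood contributes p^6(1−p)^13, so the posterior is Beta(8+6, 2+13) = Beta(14, 15).
For Beta(a, b) with a, b > 1 the mode is (a−1)/(a+b−2) = 13/27 ≈ 0.481.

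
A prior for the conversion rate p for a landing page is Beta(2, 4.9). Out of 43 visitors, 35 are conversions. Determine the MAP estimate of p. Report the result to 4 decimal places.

p̂_MAP = 0.7516

Prior: Beta(2, 4.9).
Data: 35 successes in 43 trials. The binomial likelihood contributes p^35(1−p)^8, so the posterior is Beta(2+35, 4.9+8) = Beta(37, 12.9).
For Beta(a, b) with a, b > 1 the mode is (a−1)/(a+b−2) = 36/47.9 ≈ 0.7516.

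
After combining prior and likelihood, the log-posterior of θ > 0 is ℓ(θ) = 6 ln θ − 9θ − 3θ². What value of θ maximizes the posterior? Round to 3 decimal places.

θ̂_MAP = 0.500

ℓ'(θ) = 6/θ − 9 − 6θ. Setting this to zero and multiplying by θ: 6θ² + 9θ − 6 = 0.
θ = (−9 + √(9² + 4·6·6)) / (2·6) = (−9 + √225) / 12 = (−9 + 15)/12 = 1/2.
ℓ''(θ) = −6/θ² − 6 < 0, confirming a maximum.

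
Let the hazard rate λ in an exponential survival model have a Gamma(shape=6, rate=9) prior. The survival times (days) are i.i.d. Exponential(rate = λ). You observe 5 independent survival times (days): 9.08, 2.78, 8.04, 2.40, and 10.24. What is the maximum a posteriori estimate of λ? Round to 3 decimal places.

λ̂_MAP = 0.241

The Exponential(rate=λ) likelihood is ∝ λ^n e^(−λΣtᵢ). Here n = 5 and Σtᵢ = 9.08 + 2.78 + 8.04 + 2.40 + 10.24 = 32.54.
Posterior ∝ λ^5e^(−9λ) · λ^5e^(−32.54λ) = λ^10e^(−41.54λ), i.e. Gamma(11, 41.54).
Mode = (a−1)/b = 10/41.54 ≈ 0.241.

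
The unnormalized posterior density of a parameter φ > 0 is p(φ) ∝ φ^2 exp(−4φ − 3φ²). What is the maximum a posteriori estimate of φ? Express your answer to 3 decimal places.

φ̂_MAP = 0.333

ℓ'(φ) = 2/φ − 4 − 6φ. Setting this to zero and multiplying by φ: 6φ² + 4φ − 2 = 0.
φ = (−4 + √(4² + 4·6·2)) / (2·6) = (−4 + √64) / 12 = (−4 + 8)/12 = 1/3.
ℓ''(φ) = −2/φ² − 6 < 0, confirming a maximum.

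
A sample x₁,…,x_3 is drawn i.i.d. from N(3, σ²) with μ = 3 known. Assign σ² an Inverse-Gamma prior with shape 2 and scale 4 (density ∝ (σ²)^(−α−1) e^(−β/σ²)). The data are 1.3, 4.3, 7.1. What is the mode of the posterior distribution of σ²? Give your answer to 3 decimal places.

Sum of squared deviations about the known mean: SS = (1.3−3)² + (4.3−3)² + (7.1−3)² = 21.39.
The Normal likelihood contributes (σ²)^(−n/2) exp(−SS/(2σ²)), so the posterior is Inverse-Gamma(α + n/2, β + SS/2) = Inverse-Gamma(3.5, 14.695).
The mode of Inverse-Gamma(a, b) is b/(a+1) = 14.695/4.5 ≈ 3.266.

σ̂²_MAP = 3.266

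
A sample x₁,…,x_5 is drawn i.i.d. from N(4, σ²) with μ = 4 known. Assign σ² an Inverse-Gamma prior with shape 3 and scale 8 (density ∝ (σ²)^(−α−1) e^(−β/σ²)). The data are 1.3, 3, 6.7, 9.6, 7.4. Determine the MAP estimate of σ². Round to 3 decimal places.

σ̂²_MAP = 5.731

Sum of squared deviations about the known mean: SS = (1.3−4)² + (3−4)² + (6.7−4)² + (9.6−4)² + (7.4−4)² = 58.5.
The Normal likelihood contributes (σ²)^(−n/2) exp(−SS/(2σ²)), so the posterior is Inverse-Gamma(α + n/2, β + SS/2) = Inverse-Gamma(5.5, 37.25).
The mode of Inverse-Gamma(a, b) is b/(a+1) = 37.25/6.5 ≈ 5.731.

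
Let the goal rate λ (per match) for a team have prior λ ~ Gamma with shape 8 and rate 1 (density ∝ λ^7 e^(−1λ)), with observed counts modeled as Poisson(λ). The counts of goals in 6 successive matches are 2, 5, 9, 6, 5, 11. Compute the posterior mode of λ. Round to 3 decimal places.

Σxᵢ = 2+5+9+6+5+11 = 38, with n = 6.
Posterior ∝ λ^7e^(−1λ) · λ^38e^(−6λ) = λ^45e^(−7λ), i.e. Gamma(shape=46, rate=7).
The mode of a Gamma(a, b) with a ≥ 1 (shape–rate) is (a−1)/b = 45/7 ≈ 6.429.

λ̂_MAP = 6.429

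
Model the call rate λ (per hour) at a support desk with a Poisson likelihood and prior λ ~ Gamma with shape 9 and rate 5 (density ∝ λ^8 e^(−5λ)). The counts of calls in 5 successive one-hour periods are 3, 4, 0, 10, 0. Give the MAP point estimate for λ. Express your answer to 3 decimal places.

Σxᵢ = 3+4+0+10+0 = 17, with n = 5.
Posterior ∝ λ^8e^(−5λ) · λ^17e^(−5λ) = λ^25e^(−10λ), i.e. Gamma(shape=26, rate=10).
The mode of a Gamma(a, b) with a ≥ 1 (shape–rate) is (a−1)/b = 25/10 ≈ 2.500.

λ̂_MAP = 2.500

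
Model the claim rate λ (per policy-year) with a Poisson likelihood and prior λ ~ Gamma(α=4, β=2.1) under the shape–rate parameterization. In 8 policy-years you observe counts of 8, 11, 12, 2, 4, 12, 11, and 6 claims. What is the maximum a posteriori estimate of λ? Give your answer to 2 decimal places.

λ̂_MAP = 6.83

Σxᵢ = 8+11+12+2+4+12+11+6 = 66, with n = 8.
Posterior ∝ λ^3e^(−2.1λ) · λ^66e^(−8λ) = λ^69e^(−10.1λ), i.e. Gamma(shape=70, rate=10.1).
The mode of a Gamma(a, b) with a ≥ 1 (shape–rate) is (a−1)/b = 69/10.1 ≈ 6.83.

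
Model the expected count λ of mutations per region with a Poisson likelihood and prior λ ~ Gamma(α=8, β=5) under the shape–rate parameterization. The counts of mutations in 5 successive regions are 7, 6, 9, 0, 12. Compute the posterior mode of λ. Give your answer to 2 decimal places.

Σxᵢ = 7+6+9+0+12 = 34, with n = 5.
Posterior ∝ λ^7e^(−5λ) · λ^34e^(−5λ) = λ^41e^(−10λ), i.e. Gamma(shape=42, rate=10).
The mode of a Gamma(a, b) with a ≥ 1 (shape–rate) is (a−1)/b = 41/10 ≈ 4.10.

λ̂_MAP = 4.10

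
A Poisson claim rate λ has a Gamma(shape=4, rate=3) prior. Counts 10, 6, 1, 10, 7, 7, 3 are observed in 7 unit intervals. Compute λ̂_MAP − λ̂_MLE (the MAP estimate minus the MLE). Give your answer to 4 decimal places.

Σxᵢ = 44. Posterior is Gamma(48, 10); MAP = (48−1)/10 = 47/10 ≈ 4.70000.
MLE = x̄ = 44/7 ≈ 6.28571.
Difference = 47/10 − 44/7 = -111/70 ≈ -1.5857.

MAP − MLE = -1.5857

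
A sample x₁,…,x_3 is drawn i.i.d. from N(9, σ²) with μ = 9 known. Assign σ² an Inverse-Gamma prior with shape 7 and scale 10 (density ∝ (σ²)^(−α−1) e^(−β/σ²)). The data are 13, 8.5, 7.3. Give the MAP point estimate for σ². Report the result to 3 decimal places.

σ̂²_MAP = 2.060

Sum of squared deviations about the known mean: SS = (13−9)² + (8.5−9)² + (7.3−9)² = 19.14.
The Normal likelihood contributes (σ²)^(−n/2) exp(−SS/(2σ²)), so the posterior is Inverse-Gamma(α + n/2, β + SS/2) = Inverse-Gamma(8.5, 19.57).
The mode of Inverse-Gamma(a, b) is b/(a+1) = 19.57/9.5 ≈ 2.060.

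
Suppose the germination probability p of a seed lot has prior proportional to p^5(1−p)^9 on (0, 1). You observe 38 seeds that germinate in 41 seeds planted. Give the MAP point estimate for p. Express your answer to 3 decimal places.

The prior density ∝ p^5(1−p)^9 is the kernel of Beta(6, 10).
Data: 38 successes in 41 trials. The binomial likelihood contributes p^38(1−p)^3, so the posterior is Beta(6+38, 10+3) = Beta(44, 13).
For Beta(a, b) with a, b > 1 the mode is (a−1)/(a+b−2) = 43/55 ≈ 0.782.

p̂_MAP = 0.782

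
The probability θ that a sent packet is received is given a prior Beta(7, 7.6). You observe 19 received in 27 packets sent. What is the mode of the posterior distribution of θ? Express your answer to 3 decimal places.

Prior: Beta(7, 7.6).
Data: 19 successes in 27 trials. The binomial likelihood contributes θ^19(1−θ)^8, so the posterior is Beta(7+19, 7.6+8) = Beta(26, 15.6).
For Beta(a, b) with a, b > 1 the mode is (a−1)/(a+b−2) = 25/39.6 ≈ 0.631.

θ̂_MAP = 0.631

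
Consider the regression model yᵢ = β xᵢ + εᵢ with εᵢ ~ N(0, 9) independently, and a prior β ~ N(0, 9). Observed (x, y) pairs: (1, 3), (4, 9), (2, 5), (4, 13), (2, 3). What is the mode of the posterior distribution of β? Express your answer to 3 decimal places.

β̂_MAP = 2.548

log p(β | y) = −Σ(yᵢ − βxᵢ)²/(2·9) − β²/(2·9) + const.
Setting the derivative to zero: Σxᵢ(yᵢ − βxᵢ)/9 − β/9 = 0, so β = Σxᵢyᵢ / (Σxᵢ² + σ²/τ²).
Σxᵢyᵢ = 1·3 + 4·9 + 2·5 + 4·13 + 2·3 = 107; Σxᵢ² = 41; σ²/τ² = 1.
β̂_MAP = 107 / (41 + 1) = 107/42 ≈ 2.548.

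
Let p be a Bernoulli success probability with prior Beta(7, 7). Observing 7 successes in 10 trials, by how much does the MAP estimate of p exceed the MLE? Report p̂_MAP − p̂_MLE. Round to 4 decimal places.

Posterior is Beta(14, 10); MAP = (14−1)/(24−2) = 13/22 ≈ 0.59091.
MLE ignores the prior: p̂_MLE = k/n = 7/10 ≈ 0.70000.
Difference = 13/22 − 7/10 = -6/55 ≈ -0.1091.

MAP − MLE = -0.1091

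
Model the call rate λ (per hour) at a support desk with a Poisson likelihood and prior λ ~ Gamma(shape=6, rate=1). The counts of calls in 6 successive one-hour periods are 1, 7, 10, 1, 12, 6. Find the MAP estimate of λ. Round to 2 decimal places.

Σxᵢ = 1+7+10+1+12+6 = 37, with n = 6.
Posterior ∝ λ^5e^(−1λ) · λ^37e^(−6λ) = λ^42e^(−7λ), i.e. Gamma(shape=43, rate=7).
The mode of a Gamma(a, b) with a ≥ 1 (shape–rate) is (a−1)/b = 42/7 ≈ 6.00.

λ̂_MAP = 6.00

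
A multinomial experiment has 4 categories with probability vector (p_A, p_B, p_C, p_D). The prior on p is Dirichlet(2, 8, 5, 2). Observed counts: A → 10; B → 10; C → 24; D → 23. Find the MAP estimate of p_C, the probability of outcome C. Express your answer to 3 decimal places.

The posterior is Dirichlet(αᵢ + nᵢ) = Dirichlet(12, 18, 29, 25).
For a Dirichlet(a₁,…,a_K) with all aᵢ > 1, the mode has j-th component (aⱼ − 1)/(Σaᵢ − K).
Here Σaᵢ = 84 and K = 4, so p_C = (29 − 1)/(84 − 4) = 28/80 ≈ 0.350.

MAP estimate of p_C = 0.350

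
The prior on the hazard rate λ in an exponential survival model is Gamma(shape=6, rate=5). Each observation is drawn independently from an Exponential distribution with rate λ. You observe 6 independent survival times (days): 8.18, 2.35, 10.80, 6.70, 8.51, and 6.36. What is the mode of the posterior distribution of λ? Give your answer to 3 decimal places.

The Exponential(rate=λ) likelihood is ∝ λ^n e^(−λΣtᵢ). Here n = 6 and Σtᵢ = 8.18 + 2.35 + 10.80 + 6.70 + 8.51 + 6.36 = 42.90.
Posterior ∝ λ^5e^(−5λ) · λ^6e^(−42.90λ) = λ^11e^(−47.90λ), i.e. Gamma(12, 47.90).
Mode = (a−1)/b = 11/47.90 ≈ 0.230.

λ̂_MAP = 0.230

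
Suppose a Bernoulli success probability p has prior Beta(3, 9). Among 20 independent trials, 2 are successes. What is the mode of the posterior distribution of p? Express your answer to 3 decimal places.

p̂_MAP = 0.133

Prior: Beta(3, 9).
Data: 2 successes in 20 trials. The binomial likelihood contributes p^2(1−p)^18, so the posterior is Beta(3+2, 9+18) = Beta(5, 27).
For Beta(a, b) with a, b > 1 the mode is (a−1)/(a+b−2) = 4/30 ≈ 0.133.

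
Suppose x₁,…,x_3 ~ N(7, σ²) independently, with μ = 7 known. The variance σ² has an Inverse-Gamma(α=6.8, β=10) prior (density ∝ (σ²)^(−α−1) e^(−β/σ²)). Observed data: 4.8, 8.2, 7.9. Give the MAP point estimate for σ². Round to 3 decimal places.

σ̂²_MAP = 1.456

Sum of squared deviations about the known mean: SS = (4.8−7)² + (8.2−7)² + (7.9−7)² = 7.09.
The Normal likelihood contributes (σ²)^(−n/2) exp(−SS/(2σ²)), so the posterior is Inverse-Gamma(α + n/2, β + SS/2) = Inverse-Gamma(8.3, 13.545).
The mode of Inverse-Gamma(a, b) is b/(a+1) = 13.545/9.3 ≈ 1.456.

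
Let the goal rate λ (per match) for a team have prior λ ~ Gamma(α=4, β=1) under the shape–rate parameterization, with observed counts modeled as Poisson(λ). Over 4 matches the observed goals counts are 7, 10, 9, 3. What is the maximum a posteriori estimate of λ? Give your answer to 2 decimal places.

Σxᵢ = 7+10+9+3 = 29, with n = 4.
Posterior ∝ λ^3e^(−1λ) · λ^29e^(−4λ) = λ^32e^(−5λ), i.e. Gamma(shape=33, rate=5).
The mode of a Gamma(a, b) with a ≥ 1 (shape–rate) is (a−1)/b = 32/5 ≈ 6.40.

λ̂_MAP = 6.40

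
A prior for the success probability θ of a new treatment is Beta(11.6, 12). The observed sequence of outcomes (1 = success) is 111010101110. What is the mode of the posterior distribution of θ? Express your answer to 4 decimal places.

θ̂_MAP = 0.5536

Prior: Beta(11.6, 12).
Data: 8 successes in 12 trials (from the sequence). The binomial likelihood contributes θ^8(1−θ)^4, so the posterior is Beta(11.6+8, 12+4) = Beta(19.6, 16).
For Beta(a, b) with a, b > 1 the mode is (a−1)/(a+b−2) = 18.6/33.6 ≈ 0.5536.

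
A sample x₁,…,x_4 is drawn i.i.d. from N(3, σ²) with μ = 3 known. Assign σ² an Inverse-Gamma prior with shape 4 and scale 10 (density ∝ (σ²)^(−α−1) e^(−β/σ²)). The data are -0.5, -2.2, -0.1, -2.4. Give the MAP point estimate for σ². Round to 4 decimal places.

σ̂²_MAP = 7.0043

Sum of squared deviations about the known mean: SS = (-0.5−3)² + (-2.2−3)² + (-0.1−3)² + (-2.4−3)² = 78.06.
The Normal likelihood contributes (σ²)^(−n/2) exp(−SS/(2σ²)), so the posterior is Inverse-Gamma(α + n/2, β + SS/2) = Inverse-Gamma(6, 49.03).
The mode of Inverse-Gamma(a, b) is b/(a+1) = 49.03/7 ≈ 7.0043.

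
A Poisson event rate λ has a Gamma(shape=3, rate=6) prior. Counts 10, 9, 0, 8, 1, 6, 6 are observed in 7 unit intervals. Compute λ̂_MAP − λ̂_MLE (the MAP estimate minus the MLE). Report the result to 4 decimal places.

MAP − MLE = -2.4835

Σxᵢ = 40. Posterior is Gamma(43, 13); MAP = (43−1)/13 = 42/13 ≈ 3.23077.
MLE = x̄ = 40/7 ≈ 5.71429.
Difference = 42/13 − 40/7 = -226/91 ≈ -2.4835.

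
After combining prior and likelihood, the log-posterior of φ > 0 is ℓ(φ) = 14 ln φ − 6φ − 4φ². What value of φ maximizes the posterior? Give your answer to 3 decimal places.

ℓ'(φ) = 14/φ − 6 − 8φ. Setting this to zero and multiplying by φ: 8φ² + 6φ − 14 = 0.
φ = (−6 + √(6² + 4·8·14)) / (2·8) = (−6 + √484) / 16 = (−6 + 22)/16 = 1.
ℓ''(φ) = −14/φ² − 8 < 0, confirming a maximum.

φ̂_MAP = 1.000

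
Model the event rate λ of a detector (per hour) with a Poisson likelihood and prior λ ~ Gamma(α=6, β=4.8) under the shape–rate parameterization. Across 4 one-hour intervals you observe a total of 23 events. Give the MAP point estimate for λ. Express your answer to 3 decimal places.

λ̂_MAP = 3.182

Σxᵢ = 23, n = 4.
Posterior ∝ λ^5e^(−4.8λ) · λ^23e^(−4λ) = λ^28e^(−8.8λ), i.e. Gamma(shape=29, rate=8.8).
The mode of a Gamma(a, b) with a ≥ 1 (shape–rate) is (a−1)/b = 28/8.8 ≈ 3.182.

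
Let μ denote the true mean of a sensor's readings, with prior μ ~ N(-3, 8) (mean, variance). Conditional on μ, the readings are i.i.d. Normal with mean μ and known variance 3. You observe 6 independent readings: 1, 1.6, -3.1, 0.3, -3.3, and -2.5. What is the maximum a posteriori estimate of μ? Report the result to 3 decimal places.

μ̂_MAP = -1.118

n = 6; x̄ = (1 + 1.6 + (-3.1) + 0.3 + (-3.3) + (-2.5))/6 = -6/6 = -1.
For a Normal prior and Normal likelihood with known variance, the posterior is Normal; its mode equals its mean, the precision-weighted average.
Prior precision 1/σ₀² = 1/8 = 0.125; data precision n/σ² = 6/3 = 2.
μ̂ = (0.125·(-3) + 2·(-1)) / (0.125 + 2) = (-2.375)/2.125 = -19/17 ≈ -1.118.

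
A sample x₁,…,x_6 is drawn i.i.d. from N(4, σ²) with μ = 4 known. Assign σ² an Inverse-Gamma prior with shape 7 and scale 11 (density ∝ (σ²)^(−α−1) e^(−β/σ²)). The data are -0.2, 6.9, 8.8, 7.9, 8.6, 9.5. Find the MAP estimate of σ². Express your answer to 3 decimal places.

σ̂²_MAP = 6.260

Sum of squared deviations about the known mean: SS = (-0.2−4)² + (6.9−4)² + (8.8−4)² + (7.9−4)² + (8.6−4)² + (9.5−4)² = 115.71.
The Normal likelihood contributes (σ²)^(−n/2) exp(−SS/(2σ²)), so the posterior is Inverse-Gamma(α + n/2, β + SS/2) = Inverse-Gamma(10, 68.855).
The mode of Inverse-Gamma(a, b) is b/(a+1) = 68.855/11 ≈ 6.260.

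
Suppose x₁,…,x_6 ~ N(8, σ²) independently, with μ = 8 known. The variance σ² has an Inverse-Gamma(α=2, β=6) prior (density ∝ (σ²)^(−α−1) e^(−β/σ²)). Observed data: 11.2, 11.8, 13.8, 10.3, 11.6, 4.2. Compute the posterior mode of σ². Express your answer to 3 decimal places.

Sum of squared deviations about the known mean: SS = (11.2−8)² + (11.8−8)² + (13.8−8)² + (10.3−8)² + (11.6−8)² + (4.2−8)² = 91.01.
The Normal likelihood contributes (σ²)^(−n/2) exp(−SS/(2σ²)), so the posterior is Inverse-Gamma(α + n/2, β + SS/2) = Inverse-Gamma(5, 51.505).
The mode of Inverse-Gamma(a, b) is b/(a+1) = 51.505/6 ≈ 8.584.

σ̂²_MAP = 8.584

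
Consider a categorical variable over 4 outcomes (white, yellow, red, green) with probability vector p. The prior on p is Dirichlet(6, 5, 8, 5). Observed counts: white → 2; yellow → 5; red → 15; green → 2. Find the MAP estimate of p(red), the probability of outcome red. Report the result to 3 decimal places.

The posterior is Dirichlet(αᵢ + nᵢ) = Dirichlet(8, 10, 23, 7).
For a Dirichlet(a₁,…,a_K) with all aᵢ > 1, the mode has j-th component (aⱼ − 1)/(Σaᵢ − K).
Here Σaᵢ = 48 and K = 4, so p(red) = (23 − 1)/(48 − 4) = 22/44 ≈ 0.500.

MAP estimate of p(red) = 0.500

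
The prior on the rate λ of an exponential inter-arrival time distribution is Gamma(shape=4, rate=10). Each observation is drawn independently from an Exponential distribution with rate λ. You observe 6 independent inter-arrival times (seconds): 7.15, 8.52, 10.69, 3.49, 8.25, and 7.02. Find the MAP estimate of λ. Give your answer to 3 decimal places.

λ̂_MAP = 0.163

The Exponential(rate=λ) likelihood is ∝ λ^n e^(−λΣtᵢ). Here n = 6 and Σtᵢ = 7.15 + 8.52 + 10.69 + 3.49 + 8.25 + 7.02 = 45.12.
Posterior ∝ λ^3e^(−10λ) · λ^6e^(−45.12λ) = λ^9e^(−55.12λ), i.e. Gamma(10, 55.12).
Mode = (a−1)/b = 9/55.12 ≈ 0.163.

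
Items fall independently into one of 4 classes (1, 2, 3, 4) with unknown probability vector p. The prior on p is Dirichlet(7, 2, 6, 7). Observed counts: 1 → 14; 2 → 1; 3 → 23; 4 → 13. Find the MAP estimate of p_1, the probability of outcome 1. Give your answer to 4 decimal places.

The posterior is Dirichlet(αᵢ + nᵢ) = Dirichlet(21, 3, 29, 20).
For a Dirichlet(a₁,…,a_K) with all aᵢ > 1, the mode has j-th component (aⱼ − 1)/(Σaᵢ − K).
Here Σaᵢ = 73 and K = 4, so p_1 = (21 − 1)/(73 − 4) = 20/69 ≈ 0.2899.

MAP estimate: 0.2899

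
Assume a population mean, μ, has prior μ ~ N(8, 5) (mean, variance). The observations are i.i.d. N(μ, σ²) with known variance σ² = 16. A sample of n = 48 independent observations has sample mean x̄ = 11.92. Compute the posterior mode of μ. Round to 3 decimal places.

n = 48, x̄ = 11.92.
For a Normal prior and Normal likelihood with known variance, the posterior is Normal; its mode equals its mean, the precision-weighted average.
Prior precision 1/σ₀² = 1/5 = 0.2; data precision n/σ² = 48/16 = 3.
μ̂ = (0.2·8 + 3·11.92) / (0.2 + 3) = 37.36/3.2 = 11.675.

μ̂_MAP = 11.675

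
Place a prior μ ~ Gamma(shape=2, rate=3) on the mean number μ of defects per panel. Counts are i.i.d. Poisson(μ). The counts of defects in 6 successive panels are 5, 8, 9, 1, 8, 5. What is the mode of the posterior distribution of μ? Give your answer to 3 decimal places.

μ̂_MAP = 4.111

Σxᵢ = 5+8+9+1+8+5 = 36, with n = 6.
Posterior ∝ μe^(−3μ) · μ^36e^(−6μ) = μ^37e^(−9μ), i.e. Gamma(shape=38, rate=9).
The mode of a Gamma(a, b) with a ≥ 1 (shape–rate) is (a−1)/b = 37/9 ≈ 4.111.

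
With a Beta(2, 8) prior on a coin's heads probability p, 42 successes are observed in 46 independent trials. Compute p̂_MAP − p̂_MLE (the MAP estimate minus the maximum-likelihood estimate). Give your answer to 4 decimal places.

MAP − MLE = -0.1167

Posterior is Beta(44, 12); MAP = (44−1)/(56−2) = 43/54 ≈ 0.79630.
MLE ignores the prior: p̂_MLE = k/n = 42/46 ≈ 0.91304.
Difference = 43/54 − 42/46 = -145/1242 ≈ -0.1167.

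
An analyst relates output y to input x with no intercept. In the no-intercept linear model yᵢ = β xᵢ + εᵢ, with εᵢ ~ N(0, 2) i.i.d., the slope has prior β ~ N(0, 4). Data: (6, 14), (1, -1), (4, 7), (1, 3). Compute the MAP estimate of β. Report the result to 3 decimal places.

log p(β | y) = −Σ(yᵢ − βxᵢ)²/(2·2) − β²/(2·4) + const.
Setting the derivative to zero: Σxᵢ(yᵢ − βxᵢ)/2 − β/4 = 0, so β = Σxᵢyᵢ / (Σxᵢ² + σ²/τ²).
Σxᵢyᵢ = 6·14 + 1·(-1) + 4·7 + 1·3 = 114; Σxᵢ² = 54; σ²/τ² = 0.5.
β̂_MAP = 114 / (54 + 0.5) = 114/54.5 ≈ 2.092.

β̂_MAP = 2.092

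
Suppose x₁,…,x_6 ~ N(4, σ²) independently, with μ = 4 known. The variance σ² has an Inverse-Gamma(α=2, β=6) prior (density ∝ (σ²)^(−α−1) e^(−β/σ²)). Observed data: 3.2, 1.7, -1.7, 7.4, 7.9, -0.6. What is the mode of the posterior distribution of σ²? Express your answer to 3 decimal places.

σ̂²_MAP = 8.196

Sum of squared deviations about the known mean: SS = (3.2−4)² + (1.7−4)² + (-1.7−4)² + (7.4−4)² + (7.9−4)² + (-0.6−4)² = 86.35.
The Normal likelihood contributes (σ²)^(−n/2) exp(−SS/(2σ²)), so the posterior is Inverse-Gamma(α + n/2, β + SS/2) = Inverse-Gamma(5, 49.175).
The mode of Inverse-Gamma(a, b) is b/(a+1) = 49.175/6 ≈ 8.196.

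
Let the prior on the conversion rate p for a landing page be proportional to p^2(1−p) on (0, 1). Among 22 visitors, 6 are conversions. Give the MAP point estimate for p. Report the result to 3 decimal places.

The prior density ∝ p^2(1−p)^1 is the kernel of Beta(3, 2).
Data: 6 successes in 22 trials. The binomial likelihood contributes p^6(1−p)^16, so the posterior is Beta(3+6, 2+16) = Beta(9, 18).
For Beta(a, b) with a, b > 1 the mode is (a−1)/(a+b−2) = 8/25 ≈ 0.320.

p̂_MAP = 0.320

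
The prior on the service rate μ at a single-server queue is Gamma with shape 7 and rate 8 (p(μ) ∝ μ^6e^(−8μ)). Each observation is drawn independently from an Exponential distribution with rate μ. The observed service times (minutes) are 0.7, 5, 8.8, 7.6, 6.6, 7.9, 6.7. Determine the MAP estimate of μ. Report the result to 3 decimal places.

The Exponential(rate=μ) likelihood is ∝ μ^n e^(−μΣtᵢ). Here n = 7 and Σtᵢ = 0.7 + 5 + 8.8 + 7.6 + 6.6 + 7.9 + 6.7 = 43.3.
Posterior ∝ μ^6e^(−8μ) · μ^7e^(−43.3μ) = μ^13e^(−51.3μ), i.e. Gamma(14, 51.3).
Mode = (a−1)/b = 13/51.3 ≈ 0.253.

μ̂_MAP = 0.253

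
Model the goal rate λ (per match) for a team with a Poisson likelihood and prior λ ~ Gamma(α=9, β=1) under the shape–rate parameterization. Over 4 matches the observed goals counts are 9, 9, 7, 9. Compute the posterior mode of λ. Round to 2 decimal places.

λ̂_MAP = 8.40

Σxᵢ = 9+9+7+9 = 34, with n = 4.
Posterior ∝ λ^8e^(−1λ) · λ^34e^(−4λ) = λ^42e^(−5λ), i.e. Gamma(shape=43, rate=5).
The mode of a Gamma(a, b) with a ≥ 1 (shape–rate) is (a−1)/b = 42/5 ≈ 8.40.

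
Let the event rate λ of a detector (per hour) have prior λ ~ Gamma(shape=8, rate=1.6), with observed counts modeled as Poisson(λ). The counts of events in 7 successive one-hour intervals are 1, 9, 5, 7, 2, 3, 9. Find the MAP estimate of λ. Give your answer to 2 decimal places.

Σxᵢ = 1+9+5+7+2+3+9 = 36, with n = 7.
Posterior ∝ λ^7e^(−1.6λ) · λ^36e^(−7λ) = λ^43e^(−8.6λ), i.e. Gamma(shape=44, rate=8.6).
The mode of a Gamma(a, b) with a ≥ 1 (shape–rate) is (a−1)/b = 43/8.6 ≈ 5.00.

λ̂_MAP = 5.00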